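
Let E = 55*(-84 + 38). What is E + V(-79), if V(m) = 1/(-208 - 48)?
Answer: -647681/256 ≈ -2530.0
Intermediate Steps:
V(m) = -1/256 (V(m) = 1/(-256) = -1/256)
E = -2530 (E = 55*(-46) = -2530)
E + V(-79) = -2530 - 1/256 = -647681/256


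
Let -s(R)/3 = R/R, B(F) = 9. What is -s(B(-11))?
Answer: 3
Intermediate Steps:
s(R) = -3 (s(R) = -3*R/R = -3*1 = -3)
-s(B(-11)) = -1*(-3) = 3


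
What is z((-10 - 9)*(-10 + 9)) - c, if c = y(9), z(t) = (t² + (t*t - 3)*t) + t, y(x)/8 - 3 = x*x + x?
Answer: 6438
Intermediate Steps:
y(x) = 24 + 8*x + 8*x² (y(x) = 24 + 8*(x*x + x) = 24 + 8*(x² + x) = 24 + 8*(x + x²) = 24 + (8*x + 8*x²) = 24 + 8*x + 8*x²)
z(t) = t + t² + t*(-3 + t²) (z(t) = (t² + (t² - 3)*t) + t = (t² + (-3 + t²)*t) + t = (t² + t*(-3 + t²)) + t = t + t² + t*(-3 + t²))
c = 744 (c = 24 + 8*9 + 8*9² = 24 + 72 + 8*81 = 24 + 72 + 648 = 744)
z((-10 - 9)*(-10 + 9)) - c = ((-10 - 9)*(-10 + 9))*(-2 + (-10 - 9)*(-10 + 9) + ((-10 - 9)*(-10 + 9))²) - 1*744 = (-19*(-1))*(-2 - 19*(-1) + (-19*(-1))²) - 744 = 19*(-2 + 19 + 19²) - 744 = 19*(-2 + 19 + 361) - 744 = 19*378 - 744 = 7182 - 744 = 6438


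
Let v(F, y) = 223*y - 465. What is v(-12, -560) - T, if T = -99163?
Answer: -26182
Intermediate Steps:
v(F, y) = -465 + 223*y
v(-12, -560) - T = (-465 + 223*(-560)) - 1*(-99163) = (-465 - 124880) + 99163 = -125345 + 99163 = -26182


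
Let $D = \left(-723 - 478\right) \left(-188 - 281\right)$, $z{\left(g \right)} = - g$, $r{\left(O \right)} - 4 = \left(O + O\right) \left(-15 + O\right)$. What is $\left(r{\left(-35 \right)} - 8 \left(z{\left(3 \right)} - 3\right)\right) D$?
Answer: $2000731488$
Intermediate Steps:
$r{\left(O \right)} = 4 + 2 O \left(-15 + O\right)$ ($r{\left(O \right)} = 4 + \left(O + O\right) \left(-15 + O\right) = 4 + 2 O \left(-15 + O\right)$)
$D = 563269$ ($D = \left(-1201\right) \left(-469\right) = 563269$)
$\left(r{\left(-35 \right)} - 8 \left(z{\left(3 \right)} - 3\right)\right) D = \left(\left(4 - -1050 + 2 \left(-35\right)^{2}\right) - 8 \left(\left(-1\right) 3 - 3\right)\right) 563269 = \left(\left(4 + 1050 + 2 \cdot 1225\right) - 8 \left(-3 - 3\right)\right) 563269 = \left(\left(4 + 1050 + 2450\right) - -48\right) 563269 = \left(3504 + 48\right) 563269 = 3552 \cdot 563269 = 2000731488$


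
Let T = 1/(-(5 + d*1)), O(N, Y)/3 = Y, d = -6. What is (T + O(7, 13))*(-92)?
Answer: -3680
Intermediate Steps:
O(N, Y) = 3*Y
T = 1 (T = 1/(-(5 - 6*1)) = 1/(-(5 - 6)) = 1/(-1*(-1)) = 1/1 = 1)
(T + O(7, 13))*(-92) = (1 + 3*13)*(-92) = (1 + 39)*(-92) = 40*(-92) = -3680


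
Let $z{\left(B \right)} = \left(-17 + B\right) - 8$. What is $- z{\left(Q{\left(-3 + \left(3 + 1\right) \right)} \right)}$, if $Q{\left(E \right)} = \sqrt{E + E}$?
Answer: $25 - \sqrt{2} \approx 23.586$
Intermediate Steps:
$Q{\left(E \right)} = \sqrt{2} \sqrt{E}$ ($Q{\left(E \right)} = \sqrt{2 E} = \sqrt{2} \sqrt{E}$)
$z{\left(B \right)} = -25 + B$
$- z{\left(Q{\left(-3 + \left(3 + 1\right) \right)} \right)} = - (-25 + \sqrt{2} \sqrt{-3 + \left(3 + 1\right)}) = - (-25 + \sqrt{2} \sqrt{-3 + 4}) = - (-25 + \sqrt{2} \sqrt{1}) = - (-25 + \sqrt{2} \cdot 1) = - (-25 + \sqrt{2}) = 25 - \sqrt{2}$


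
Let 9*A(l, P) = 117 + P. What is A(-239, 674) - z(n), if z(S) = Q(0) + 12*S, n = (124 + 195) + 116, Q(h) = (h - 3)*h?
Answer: -46189/9 ≈ -5132.1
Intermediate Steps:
A(l, P) = 13 + P/9 (A(l, P) = (117 + P)/9 = 13 + P/9)
Q(h) = h*(-3 + h) (Q(h) = (-3 + h)*h = h*(-3 + h))
n = 435 (n = 319 + 116 = 435)
z(S) = 12*S (z(S) = 0*(-3 + 0) + 12*S = 0*(-3) + 12*S = 0 + 12*S = 12*S)
A(-239, 674) - z(n) = (13 + (⅑)*674) - 12*435 = (13 + 674/9) - 1*5220 = 791/9 - 5220 = -46189/9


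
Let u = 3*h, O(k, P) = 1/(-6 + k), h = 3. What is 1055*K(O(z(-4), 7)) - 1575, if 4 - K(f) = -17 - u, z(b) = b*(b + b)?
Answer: 30075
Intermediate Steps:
z(b) = 2*b**2 (z(b) = b*(2*b) = 2*b**2)
u = 9 (u = 3*3 = 9)
K(f) = 30 (K(f) = 4 - (-17 - 1*9) = 4 - (-17 - 9) = 4 - 1*(-26) = 4 + 26 = 30)
1055*K(O(z(-4), 7)) - 1575 = 1055*30 - 1575 = 31650 - 1575 = 30075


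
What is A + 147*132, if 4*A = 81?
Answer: 77697/4 ≈ 19424.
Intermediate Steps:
A = 81/4 (A = (¼)*81 = 81/4 ≈ 20.250)
A + 147*132 = 81/4 + 147*132 = 81/4 + 19404 = 77697/4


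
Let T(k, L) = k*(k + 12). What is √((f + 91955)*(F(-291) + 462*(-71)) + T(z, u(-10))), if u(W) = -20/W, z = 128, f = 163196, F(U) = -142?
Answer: 4*I*√525354789 ≈ 91683.0*I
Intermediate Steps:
T(k, L) = k*(12 + k)
√((f + 91955)*(F(-291) + 462*(-71)) + T(z, u(-10))) = √((163196 + 91955)*(-142 + 462*(-71)) + 128*(12 + 128)) = √(255151*(-142 - 32802) + 128*140) = √(255151*(-32944) + 17920) = √(-8405694544 + 17920) = √(-8405676624) = 4*I*√525354789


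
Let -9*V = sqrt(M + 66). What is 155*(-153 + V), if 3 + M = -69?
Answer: -23715 - 155*I*sqrt(6)/9 ≈ -23715.0 - 42.186*I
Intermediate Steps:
M = -72 (M = -3 - 69 = -72)
V = -I*sqrt(6)/9 (V = -sqrt(-72 + 66)/9 = -I*sqrt(6)/9 ≈ -0.27217*I)
155*(-153 + V) = 155*(-153 - I*sqrt(6)/9) = -23715 - 155*I*sqrt(6)/9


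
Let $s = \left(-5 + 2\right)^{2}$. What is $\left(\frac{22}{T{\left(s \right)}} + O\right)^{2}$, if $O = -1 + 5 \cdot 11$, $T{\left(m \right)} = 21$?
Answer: $\frac{1336336}{441} \approx 3030.2$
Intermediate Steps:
$s = 9$ ($s = \left(-3\right)^{2} = 9$)
$O = 54$ ($O = -1 + 55 = 54$)
$\left(\frac{22}{T{\left(s \right)}} + O\right)^{2} = \left(\frac{22}{21} + 54\right)^{2} = \left(\frac{1156}{21}\right)^{2} = \frac{1336336}{441}$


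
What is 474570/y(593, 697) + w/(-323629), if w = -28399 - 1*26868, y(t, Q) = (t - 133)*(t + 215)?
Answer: 1024272077/707567216 ≈ 1.4476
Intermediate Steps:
y(t, Q) = (-133 + t)*(215 + t)
w = -55267 (w = -28399 - 26868 = -55267)
474570/y(593, 697) + w/(-323629) = 474570/(-28595 + 593**2 + 82*593) - 55267/(-323629) = 474570/(-28595 + 351649 + 48626) - 55267*(-1/323629) = 474570/371680 + 3251/19037 = 474570*(1/371680) + 3251/19037 = 47457/37168 + 3251/19037 = 1024272077/707567216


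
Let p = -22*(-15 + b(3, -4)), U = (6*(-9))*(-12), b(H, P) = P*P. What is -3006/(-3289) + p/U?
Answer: 937765/1065636 ≈ 0.88000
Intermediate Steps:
b(H, P) = P²
U = 648 (U = -54*(-12) = 648)
p = -22 (p = -22*(-15 + (-4)²) = -22*(-15 + 16) = -22*1 = -22)
-3006/(-3289) + p/U = -3006/(-3289) - 22/648 = -3006*(-1/3289) - 22*1/648 = 3006/3289 - 11/324 = 937765/1065636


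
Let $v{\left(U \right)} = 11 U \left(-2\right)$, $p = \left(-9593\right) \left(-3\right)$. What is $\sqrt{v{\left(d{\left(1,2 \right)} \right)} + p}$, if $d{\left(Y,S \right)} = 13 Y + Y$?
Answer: $\sqrt{28471} \approx 168.73$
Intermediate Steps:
$d{\left(Y,S \right)} = 14 Y$
$p = 28779$
$v{\left(U \right)} = - 22 U$
$\sqrt{v{\left(d{\left(1,2 \right)} \right)} + p} = \sqrt{- 22 \cdot 14 \cdot 1 + 28779} = \sqrt{\left(-22\right) 14 + 28779} = \sqrt{-308 + 28779} = \sqrt{28471}$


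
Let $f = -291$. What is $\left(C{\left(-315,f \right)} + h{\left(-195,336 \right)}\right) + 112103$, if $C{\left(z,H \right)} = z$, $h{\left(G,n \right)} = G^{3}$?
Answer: $-7303087$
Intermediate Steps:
$\left(C{\left(-315,f \right)} + h{\left(-195,336 \right)}\right) + 112103 = \left(-315 + \left(-195\right)^{3}\right) + 112103 = \left(-315 - 7414875\right) + 112103 = -7415190 + 112103 = -7303087$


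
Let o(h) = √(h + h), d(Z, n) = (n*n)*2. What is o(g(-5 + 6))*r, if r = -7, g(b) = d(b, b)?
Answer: -14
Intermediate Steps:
d(Z, n) = 2*n² (d(Z, n) = n²*2 = 2*n²)
g(b) = 2*b²
o(h) = √2*√h (o(h) = √(2*h) = √2*√h)
o(g(-5 + 6))*r = (√2*√(2*(-5 + 6)²))*(-7) = (√2*√(2*1²))*(-7) = (√2*√(2*1))*(-7) = (√2*√2)*(-7) = 2*(-7) = -14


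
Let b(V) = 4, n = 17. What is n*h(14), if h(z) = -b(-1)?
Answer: -68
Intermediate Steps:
h(z) = -4 (h(z) = -1*4 = -4)
n*h(14) = 17*(-4) = -68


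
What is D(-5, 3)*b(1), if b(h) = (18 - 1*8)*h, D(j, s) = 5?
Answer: 50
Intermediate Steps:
b(h) = 10*h (b(h) = (18 - 8)*h = 10*h)
D(-5, 3)*b(1) = 5*(10*1) = 5*10 = 50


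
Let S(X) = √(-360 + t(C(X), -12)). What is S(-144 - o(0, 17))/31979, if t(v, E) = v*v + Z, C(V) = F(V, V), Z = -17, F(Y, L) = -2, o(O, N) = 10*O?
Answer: I*√373/31979 ≈ 0.00060393*I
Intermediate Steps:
C(V) = -2
t(v, E) = -17 + v² (t(v, E) = v*v - 17 = v² - 17 = -17 + v²)
S(X) = I*√373 (S(X) = √(-360 + (-17 + (-2)²)) = √(-360 + (-17 + 4)) = √(-360 - 13) = √(-373) = I*√373)
S(-144 - o(0, 17))/31979 = (I*√373)/31979 = (I*√373)*(1/31979) = I*√373/31979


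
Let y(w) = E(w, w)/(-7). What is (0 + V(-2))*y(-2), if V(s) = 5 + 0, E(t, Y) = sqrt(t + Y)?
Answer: -10*I/7 ≈ -1.4286*I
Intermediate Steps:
E(t, Y) = sqrt(Y + t)
y(w) = -sqrt(2)*sqrt(w)/7 (y(w) = sqrt(w + w)/(-7) = sqrt(2*w)*(-1/7) = (sqrt(2)*sqrt(w))*(-1/7) = -sqrt(2)*sqrt(w)/7)
V(s) = 5
(0 + V(-2))*y(-2) = (0 + 5)*(-sqrt(2)*sqrt(-2)/7) = 5*(-sqrt(2)*I*sqrt(2)/7) = 5*(-2*I/7) = -10*I/7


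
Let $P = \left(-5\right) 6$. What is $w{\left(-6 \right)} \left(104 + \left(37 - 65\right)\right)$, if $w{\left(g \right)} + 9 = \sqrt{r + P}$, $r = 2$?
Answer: $-684 + 152 i \sqrt{7} \approx -684.0 + 402.15 i$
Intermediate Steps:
$P = -30$
$w{\left(g \right)} = -9 + 2 i \sqrt{7}$ ($w{\left(g \right)} = -9 + \sqrt{2 - 30} = -9 + \sqrt{-28} = -9 + 2 i \sqrt{7}$)
$w{\left(-6 \right)} \left(104 + \left(37 - 65\right)\right) = \left(-9 + 2 i \sqrt{7}\right) \left(104 + \left(37 - 65\right)\right) = \left(-9 + 2 i \sqrt{7}\right) \left(104 - 28\right) = \left(-9 + 2 i \sqrt{7}\right) 76 = -684 + 152 i \sqrt{7}$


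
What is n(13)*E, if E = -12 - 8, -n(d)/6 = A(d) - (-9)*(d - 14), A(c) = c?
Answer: 480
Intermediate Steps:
n(d) = 756 - 60*d (n(d) = -6*(d - (-9)*(d - 14)) = -6*(d - (-9)*(-14 + d)) = -6*(d - (126 - 9*d)) = -6*(d + (-126 + 9*d)) = -6*(-126 + 10*d) = 756 - 60*d)
E = -20
n(13)*E = (756 - 60*13)*(-20) = (756 - 780)*(-20) = -24*(-20) = 480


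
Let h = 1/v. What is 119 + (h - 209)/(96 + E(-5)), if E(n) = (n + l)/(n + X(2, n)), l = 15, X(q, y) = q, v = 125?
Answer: 2028439/17375 ≈ 116.74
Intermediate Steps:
E(n) = (15 + n)/(2 + n) (E(n) = (n + 15)/(n + 2) = (15 + n)/(2 + n))
h = 1/125 ≈ 0.0080000
119 + (h - 209)/(96 + E(-5)) = 119 + (1/125 - 209)/(96 + (15 - 5)/(2 - 5)) = 119 - 26124/(125*(96 + 10/(-3))) = 119 - 26124/(125*(96 - 1/3*10)) = 119 - 26124/(125*(96 - 10/3)) = 119 - 26124/(125*278/3) = 119 - 26124/125*3/278 = 119 - 39186/17375 = 2028439/17375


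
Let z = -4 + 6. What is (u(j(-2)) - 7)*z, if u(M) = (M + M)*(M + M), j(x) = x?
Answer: 18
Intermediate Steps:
z = 2
u(M) = 4*M² (u(M) = (2*M)*(2*M) = 4*M²)
(u(j(-2)) - 7)*z = (4*(-2)² - 7)*2 = (4*4 - 7)*2 = (16 - 7)*2 = 9*2 = 18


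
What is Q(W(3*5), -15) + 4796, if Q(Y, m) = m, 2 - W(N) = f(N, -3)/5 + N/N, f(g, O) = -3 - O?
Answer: 4781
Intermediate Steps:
W(N) = 1 (W(N) = 2 - ((-3 - 1*(-3))/5 + N/N) = 2 - ((-3 + 3)*(1/5) + 1) = 2 - (0*(1/5) + 1) = 2 - (0 + 1) = 2 - 1*1 = 2 - 1 = 1)
Q(W(3*5), -15) + 4796 = -15 + 4796 = 4781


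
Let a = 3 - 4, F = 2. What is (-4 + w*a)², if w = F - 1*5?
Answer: 1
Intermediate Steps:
w = -3 (w = 2 - 1*5 = 2 - 5 = -3)
a = -1
(-4 + w*a)² = (-4 - 3*(-1))² = (-4 + 3)² = (-1)² = 1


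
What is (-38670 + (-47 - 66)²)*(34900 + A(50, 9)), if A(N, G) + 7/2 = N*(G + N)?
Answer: -1960524393/2 ≈ -9.8026e+8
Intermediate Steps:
A(N, G) = -7/2 + N*(G + N)
(-38670 + (-47 - 66)²)*(34900 + A(50, 9)) = (-38670 + (-47 - 66)²)*(34900 + (-7/2 + 50² + 9*50)) = (-38670 + (-113)²)*(34900 + (-7/2 + 2500 + 450)) = (-38670 + 12769)*(34900 + 5893/2) = -25901*75693/2 = -1960524393/2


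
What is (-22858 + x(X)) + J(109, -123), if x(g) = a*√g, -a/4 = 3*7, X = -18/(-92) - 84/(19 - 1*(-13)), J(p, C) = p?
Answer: -22749 - 21*I*√20562/23 ≈ -22749.0 - 130.93*I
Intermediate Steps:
X = -447/184 (X = -18*(-1/92) - 84/(19 + 13) = 9/46 - 84/32 = 9/46 - 84*1/32 = 9/46 - 21/8 = -447/184 ≈ -2.4293)
a = -84 (a = -12*7 = -4*21 = -84)
x(g) = -84*√g
(-22858 + x(X)) + J(109, -123) = (-22858 - 21*I*√20562/23) + 109 = -22749 - 21*I*√20562/23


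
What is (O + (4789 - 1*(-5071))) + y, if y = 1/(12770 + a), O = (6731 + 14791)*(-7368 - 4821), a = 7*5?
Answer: -3359030623389/12805 ≈ -2.6232e+8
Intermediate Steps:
a = 35
O = -262331658 (O = 21522*(-12189) = -262331658)
y = 1/12805 (y = 1/(12770 + 35) = 1/12805 ≈ 7.8095e-5)
(O + (4789 - 1*(-5071))) + y = (-262331658 + (4789 - 1*(-5071))) + 1/12805 = (-262331658 + (4789 + 5071)) + 1/12805 = (-262331658 + 9860) + 1/12805 = -262321798 + 1/12805 = -3359030623389/12805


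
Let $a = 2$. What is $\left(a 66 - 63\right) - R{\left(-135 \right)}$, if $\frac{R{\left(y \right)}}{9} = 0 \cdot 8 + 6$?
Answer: $15$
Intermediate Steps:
$R{\left(y \right)} = 54$ ($R{\left(y \right)} = 9 \left(0 \cdot 8 + 6\right) = 9 \left(0 + 6\right) = 9 \cdot 6 = 54$)
$\left(a 66 - 63\right) - R{\left(-135 \right)} = \left(2 \cdot 66 - 63\right) - 54 = \left(132 - 63\right) - 54 = 69 - 54 = 15$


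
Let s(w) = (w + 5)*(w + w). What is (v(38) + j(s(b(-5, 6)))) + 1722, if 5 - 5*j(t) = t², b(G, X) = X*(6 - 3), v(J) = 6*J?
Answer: -675829/5 ≈ -1.3517e+5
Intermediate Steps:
b(G, X) = 3*X (b(G, X) = X*3 = 3*X)
s(w) = 2*w*(5 + w) (s(w) = (5 + w)*(2*w) = 2*w*(5 + w))
j(t) = 1 - t²/5
(v(38) + j(s(b(-5, 6)))) + 1722 = (6*38 + (1 - 1296*(5 + 3*6)²/5)) + 1722 = (228 + (1 - 1296*(5 + 18)²/5)) + 1722 = (228 + (1 - (2*18*23)²/5)) + 1722 = (228 + (1 - ⅕*828²)) + 1722 = (228 + (1 - ⅕*685584)) + 1722 = (228 + (1 - 685584/5)) + 1722 = (228 - 685579/5) + 1722 = -684439/5 + 1722 = -675829/5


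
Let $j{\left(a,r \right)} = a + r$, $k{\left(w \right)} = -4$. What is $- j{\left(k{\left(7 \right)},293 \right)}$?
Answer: $-289$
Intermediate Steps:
$- j{\left(k{\left(7 \right)},293 \right)} = - (-4 + 293) = \left(-1\right) 289 = -289$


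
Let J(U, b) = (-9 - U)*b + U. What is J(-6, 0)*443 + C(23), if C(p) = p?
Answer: -2635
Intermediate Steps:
J(U, b) = U + b*(-9 - U) (J(U, b) = b*(-9 - U) + U = U + b*(-9 - U))
J(-6, 0)*443 + C(23) = (-6 - 9*0 - 1*(-6)*0)*443 + 23 = (-6 + 0 + 0)*443 + 23 = -6*443 + 23 = -2658 + 23 = -2635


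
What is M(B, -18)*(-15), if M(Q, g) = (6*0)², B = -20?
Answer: 0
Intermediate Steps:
M(Q, g) = 0 (M(Q, g) = 0² = 0)
M(B, -18)*(-15) = 0*(-15) = 0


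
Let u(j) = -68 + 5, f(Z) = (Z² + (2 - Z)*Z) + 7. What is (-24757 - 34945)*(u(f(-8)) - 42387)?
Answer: 2534349900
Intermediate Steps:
f(Z) = 7 + Z² + Z*(2 - Z) (f(Z) = (Z² + Z*(2 - Z)) + 7 = 7 + Z² + Z*(2 - Z))
u(j) = -63
(-24757 - 34945)*(u(f(-8)) - 42387) = (-24757 - 34945)*(-63 - 42387) = -59702*(-42450) = 2534349900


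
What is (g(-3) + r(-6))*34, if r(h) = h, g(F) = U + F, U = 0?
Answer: -306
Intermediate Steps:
g(F) = F (g(F) = 0 + F = F)
(g(-3) + r(-6))*34 = (-3 - 6)*34 = -9*34 = -306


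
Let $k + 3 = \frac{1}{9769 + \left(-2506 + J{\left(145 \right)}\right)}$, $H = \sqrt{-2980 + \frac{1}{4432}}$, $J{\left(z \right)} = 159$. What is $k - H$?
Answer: $- \frac{22265}{7422} - \frac{i \sqrt{3658438443}}{1108} \approx -2.9999 - 54.589 i$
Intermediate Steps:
$H = \frac{i \sqrt{3658438443}}{1108}$ ($H = \sqrt{-2980 + \frac{1}{4432}} = \sqrt{- \frac{13207359}{4432}} = \frac{i \sqrt{3658438443}}{1108} \approx 54.589 i$)
$k = - \frac{22265}{7422}$ ($k = -3 + \frac{1}{9769 + \left(-2506 + 159\right)} = -3 + \frac{1}{9769 - 2347} = -3 + \frac{1}{7422} = - \frac{22265}{7422} \approx -2.9999$)
$k - H = - \frac{22265}{7422} - \frac{i \sqrt{3658438443}}{1108}$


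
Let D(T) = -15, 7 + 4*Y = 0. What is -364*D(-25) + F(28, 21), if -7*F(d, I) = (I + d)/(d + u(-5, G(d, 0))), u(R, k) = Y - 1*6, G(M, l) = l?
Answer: 442232/81 ≈ 5459.7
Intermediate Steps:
Y = -7/4 (Y = -7/4 + (¼)*0 = -7/4 + 0 = -7/4 ≈ -1.7500)
u(R, k) = -31/4 (u(R, k) = -7/4 - 1*6 = -7/4 - 6 = -31/4)
F(d, I) = -(I + d)/(7*(-31/4 + d)) (F(d, I) = -(I + d)/(7*(d - 31/4)) = -(I + d)/(7*(-31/4 + d)))
-364*D(-25) + F(28, 21) = -364*(-15) + 4*(-1*21 - 1*28)/(7*(-31 + 4*28)) = 5460 + 4*(-21 - 28)/(7*(-31 + 112)) = 5460 + (4/7)*(-49)/81 = 5460 + (4/7)*(1/81)*(-49) = 5460 - 28/81 = 442232/81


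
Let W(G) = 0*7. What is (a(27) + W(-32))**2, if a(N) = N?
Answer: 729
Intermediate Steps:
W(G) = 0
(a(27) + W(-32))**2 = (27 + 0)**2 = 27**2 = 729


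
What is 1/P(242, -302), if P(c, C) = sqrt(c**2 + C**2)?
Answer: sqrt(37442)/74884 ≈ 0.0025840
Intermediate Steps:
P(c, C) = sqrt(C**2 + c**2)
1/P(242, -302) = 1/(sqrt((-302)**2 + 242**2)) = 1/(sqrt(91204 + 58564)) = 1/(sqrt(149768)) = 1/(2*sqrt(37442)) = sqrt(37442)/74884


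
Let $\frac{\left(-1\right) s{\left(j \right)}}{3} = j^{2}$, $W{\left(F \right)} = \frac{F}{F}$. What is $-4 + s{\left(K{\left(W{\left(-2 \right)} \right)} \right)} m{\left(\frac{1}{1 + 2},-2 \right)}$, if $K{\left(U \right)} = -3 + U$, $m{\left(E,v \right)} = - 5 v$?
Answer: $-124$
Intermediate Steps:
$W{\left(F \right)} = 1$
$s{\left(j \right)} = - 3 j^{2}$
$-4 + s{\left(K{\left(W{\left(-2 \right)} \right)} \right)} m{\left(\frac{1}{1 + 2},-2 \right)} = -4 + - 3 \left(-3 + 1\right)^{2} \left(\left(-5\right) \left(-2\right)\right) = -4 + - 3 \left(-2\right)^{2} \cdot 10 = -4 + \left(-3\right) 4 \cdot 10 = -4 - 120 = -124$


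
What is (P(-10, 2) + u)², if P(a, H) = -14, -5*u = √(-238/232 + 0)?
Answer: (4060 + I*√3451)²/84100 ≈ 195.96 + 5.672*I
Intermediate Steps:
u = -I*√3451/290 (u = -√(-238/232 + 0)/5 = -√(-238*1/232 + 0)/5 = -√(-119/116 + 0)/5 = -I*√3451/290 ≈ -0.20257*I)
(P(-10, 2) + u)² = (-14 - I*√3451/290)²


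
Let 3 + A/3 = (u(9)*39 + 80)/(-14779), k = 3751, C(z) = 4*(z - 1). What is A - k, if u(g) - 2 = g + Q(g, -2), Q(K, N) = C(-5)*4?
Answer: -55559335/14779 ≈ -3759.3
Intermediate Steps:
C(z) = -4 + 4*z (C(z) = 4*(-1 + z) = -4 + 4*z)
Q(K, N) = -96 (Q(K, N) = (-4 + 4*(-5))*4 = (-4 - 20)*4 = -24*4 = -96)
u(g) = -94 + g (u(g) = 2 + (g - 96) = 2 + (-96 + g) = -94 + g)
A = -123306/14779 (A = -9 + 3*(((-94 + 9)*39 + 80)/(-14779)) = -9 + 3*((-85*39 + 80)*(-1/14779)) = -9 + 3*((-3315 + 80)*(-1/14779)) = -9 + 3*(-3235*(-1/14779)) = -9 + 3*(3235/14779) = -9 + 9705/14779 = -123306/14779 ≈ -8.3433)
A - k = -123306/14779 - 1*3751 = -123306/14779 - 3751 = -55559335/14779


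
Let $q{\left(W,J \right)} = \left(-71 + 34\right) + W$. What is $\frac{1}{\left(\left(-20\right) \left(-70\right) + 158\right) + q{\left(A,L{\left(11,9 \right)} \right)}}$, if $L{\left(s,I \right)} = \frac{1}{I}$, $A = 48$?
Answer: $\frac{1}{1569} \approx 0.00063735$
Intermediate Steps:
$q{\left(W,J \right)} = -37 + W$
$\frac{1}{\left(\left(-20\right) \left(-70\right) + 158\right) + q{\left(A,L{\left(11,9 \right)} \right)}} = \frac{1}{\left(\left(-20\right) \left(-70\right) + 158\right) + \left(-37 + 48\right)} = \frac{1}{\left(1400 + 158\right) + 11} = \frac{1}{1558 + 11} = \frac{1}{1569}$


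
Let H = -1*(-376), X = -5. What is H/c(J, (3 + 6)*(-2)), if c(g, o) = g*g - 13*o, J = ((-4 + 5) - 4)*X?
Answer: 376/459 ≈ 0.81917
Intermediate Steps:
H = 376
J = 15 (J = ((-4 + 5) - 4)*(-5) = (1 - 4)*(-5) = -3*(-5) = 15)
c(g, o) = g**2 - 13*o
H/c(J, (3 + 6)*(-2)) = 376/(15**2 - 13*(3 + 6)*(-2)) = 376/(225 - 117*(-2)) = 376/(225 - 13*(-18)) = 376/(225 + 234) = 376/459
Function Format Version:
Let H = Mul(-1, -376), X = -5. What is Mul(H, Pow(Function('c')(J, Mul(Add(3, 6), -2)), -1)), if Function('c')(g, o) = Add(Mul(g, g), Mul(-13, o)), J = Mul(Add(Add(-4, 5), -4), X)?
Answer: Rational(376, 459) ≈ 0.81917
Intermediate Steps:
H = 376
J = 15 (J = Mul(Add(Add(-4, 5), -4), -5) = Mul(Add(1, -4), -5) = Mul(-3, -5) = 15)
Function('c')(g, o) = Add(Pow(g, 2), Mul(-13, o))
Mul(H, Pow(Function('c')(J, Mul(Add(3, 6), -2)), -1)) = Mul(376, Pow(Add(Pow(15, 2), Mul(-13, Mul(Add(3, 6), -2))), -1)) = Mul(376, Pow(Add(225, Mul(-13, Mul(9, -2))), -1)) = Mul(376, Pow(Add(225, Mul(-13, -18)), -1)) = Mul(376, Pow(Add(225, 234), -1)) = Mul(376, Pow(459, -1)) = Mul(376, Rational(1, 459)) = Rational(376, 459)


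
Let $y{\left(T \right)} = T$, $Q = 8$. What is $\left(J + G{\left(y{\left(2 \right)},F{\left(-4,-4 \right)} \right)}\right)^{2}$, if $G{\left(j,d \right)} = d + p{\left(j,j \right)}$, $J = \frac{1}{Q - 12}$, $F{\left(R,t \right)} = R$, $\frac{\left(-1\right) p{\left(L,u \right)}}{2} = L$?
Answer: $\frac{1089}{16} \approx 68.063$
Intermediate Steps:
$p{\left(L,u \right)} = - 2 L$
$J = - \frac{1}{4}$ ($J = \frac{1}{8 - 12} = \frac{1}{-4} = - \frac{1}{4} \approx -0.25$)
$G{\left(j,d \right)} = d - 2 j$
$\left(J + G{\left(y{\left(2 \right)},F{\left(-4,-4 \right)} \right)}\right)^{2} = \left(- \frac{1}{4} - 8\right)^{2} = \left(- \frac{33}{4}\right)^{2} = \frac{1089}{16}$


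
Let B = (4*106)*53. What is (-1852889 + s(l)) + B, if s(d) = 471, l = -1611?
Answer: -1829946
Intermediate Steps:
B = 22472 (B = 424*53 = 22472)
(-1852889 + s(l)) + B = (-1852889 + 471) + 22472 = -1852418 + 22472 = -1829946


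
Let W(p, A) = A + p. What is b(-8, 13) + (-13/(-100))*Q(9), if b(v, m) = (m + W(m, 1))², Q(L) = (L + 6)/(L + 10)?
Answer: 277059/380 ≈ 729.10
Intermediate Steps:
Q(L) = (6 + L)/(10 + L)
b(v, m) = (1 + 2*m)² (b(v, m) = (m + (1 + m))² = (1 + 2*m)²)
b(-8, 13) + (-13/(-100))*Q(9) = (1 + 2*13)² + (-13/(-100))*((6 + 9)/(10 + 9)) = (1 + 26)² + (-13*(-1/100))*(15/19) = 27² + 13*((1/19)*15)/100 = 729 + (13/100)*(15/19) = 729 + 39/380 = 277059/380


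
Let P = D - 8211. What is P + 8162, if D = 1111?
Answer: 1062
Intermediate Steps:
P = -7100 (P = 1111 - 8211 = -7100)
P + 8162 = -7100 + 8162 = 1062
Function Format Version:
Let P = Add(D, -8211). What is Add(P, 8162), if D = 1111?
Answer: 1062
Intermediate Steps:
P = -7100 (P = Add(1111, -8211) = -7100)
Add(P, 8162) = Add(-7100, 8162) = 1062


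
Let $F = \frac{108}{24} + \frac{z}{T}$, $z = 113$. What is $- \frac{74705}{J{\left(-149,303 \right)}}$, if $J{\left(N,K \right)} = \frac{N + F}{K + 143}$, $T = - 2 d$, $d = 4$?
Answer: $\frac{266547440}{1269} \approx 2.1005 \cdot 10^{5}$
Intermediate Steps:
$T = -8$ ($T = \left(-2\right) 4 = -8$)
$F = - \frac{77}{8}$ ($F = \frac{108}{24} + \frac{113}{-8} = 108 \cdot \frac{1}{24} + 113 \left(- \frac{1}{8}\right) = \frac{9}{2} - \frac{113}{8} = - \frac{77}{8} \approx -9.625$)
$J{\left(N,K \right)} = \frac{- \frac{77}{8} + N}{143 + K}$ ($J{\left(N,K \right)} = \frac{N - \frac{77}{8}}{K + 143} = \frac{- \frac{77}{8} + N}{143 + K}$)
$- \frac{74705}{J{\left(-149,303 \right)}} = - \frac{74705}{\frac{1}{143 + 303} \left(- \frac{77}{8} - 149\right)} = - \frac{74705}{\frac{1}{446} \left(- \frac{1269}{8}\right)} = - \frac{74705}{- \frac{1269}{3568}} = \left(-74705\right) \left(- \frac{3568}{1269}\right) = \frac{266547440}{1269}$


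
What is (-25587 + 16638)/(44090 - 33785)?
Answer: -2983/3435 ≈ -0.86841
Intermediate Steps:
(-25587 + 16638)/(44090 - 33785) = -8949/10305 = -8949*1/10305 = -2983/3435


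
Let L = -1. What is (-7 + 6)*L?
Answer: 1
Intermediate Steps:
(-7 + 6)*L = (-7 + 6)*(-1) = -1*(-1) = 1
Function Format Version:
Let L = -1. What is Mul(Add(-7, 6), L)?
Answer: 1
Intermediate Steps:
Mul(Add(-7, 6), L) = Mul(Add(-7, 6), -1) = Mul(-1, -1) = 1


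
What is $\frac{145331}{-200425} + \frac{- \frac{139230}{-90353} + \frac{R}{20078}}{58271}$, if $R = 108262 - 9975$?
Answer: $- \frac{15360579520842237659}{21186898713291128450} \approx -0.725$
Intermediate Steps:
$R = 98287$ ($R = 108262 - 9975 = 98287$)
$\frac{145331}{-200425} + \frac{- \frac{139230}{-90353} + \frac{R}{20078}}{58271} = \frac{145331}{-200425} + \frac{- \frac{139230}{-90353} + \frac{98287}{20078}}{58271} = 145331 \left(- \frac{1}{200425}\right) + \left(\left(-139230\right) \left(- \frac{1}{90353}\right) + 98287 \cdot \frac{1}{20078}\right) \frac{1}{58271} = - \frac{145331}{200425} + \left(\frac{139230}{90353} + \frac{98287}{20078}\right) \frac{1}{58271} = - \frac{145331}{200425} + \frac{11675985251}{1814107534} \cdot \frac{1}{58271} = - \frac{145331}{200425} + \frac{11675985251}{105709860113714} = - \frac{15360579520842237659}{21186898713291128450}$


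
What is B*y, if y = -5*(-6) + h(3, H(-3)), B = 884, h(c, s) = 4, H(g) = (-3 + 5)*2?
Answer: 30056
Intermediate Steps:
H(g) = 4 (H(g) = 2*2 = 4)
y = 34 (y = -5*(-6) + 4 = 30 + 4 = 34)
B*y = 884*34 = 30056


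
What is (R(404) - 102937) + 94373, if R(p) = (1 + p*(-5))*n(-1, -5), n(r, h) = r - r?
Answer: -8564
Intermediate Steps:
n(r, h) = 0
R(p) = 0 (R(p) = (1 + p*(-5))*0 = (1 - 5*p)*0 = 0)
(R(404) - 102937) + 94373 = (0 - 102937) + 94373 = -102937 + 94373 = -8564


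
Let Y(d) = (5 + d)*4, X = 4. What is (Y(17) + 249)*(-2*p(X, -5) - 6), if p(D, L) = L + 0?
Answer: 1348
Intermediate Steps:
p(D, L) = L
Y(d) = 20 + 4*d
(Y(17) + 249)*(-2*p(X, -5) - 6) = ((20 + 4*17) + 249)*(-2*(-5) - 6) = ((20 + 68) + 249)*(10 - 6) = (88 + 249)*4 = 337*4 = 1348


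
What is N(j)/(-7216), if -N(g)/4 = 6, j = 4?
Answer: 3/902 ≈ 0.0033259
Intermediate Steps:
N(g) = -24 (N(g) = -4*6 = -24)
N(j)/(-7216) = -24/(-7216) = -24*(-1/7216) = 3/902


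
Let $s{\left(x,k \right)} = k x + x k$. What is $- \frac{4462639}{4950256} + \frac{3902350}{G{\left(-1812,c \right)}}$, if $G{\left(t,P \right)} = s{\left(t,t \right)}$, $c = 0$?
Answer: $- \frac{156048851063}{507918541752} \approx -0.30723$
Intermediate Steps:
$s{\left(x,k \right)} = 2 k x$ ($s{\left(x,k \right)} = k x + k x = 2 k x$)
$G{\left(t,P \right)} = 2 t^{2}$ ($G{\left(t,P \right)} = 2 t t = 2 t^{2}$)
$- \frac{4462639}{4950256} + \frac{3902350}{G{\left(-1812,c \right)}} = - \frac{4462639}{4950256} + \frac{3902350}{2 \left(-1812\right)^{2}} = \left(-4462639\right) \frac{1}{4950256} + \frac{3902350}{2 \cdot 3283344} = - \frac{4462639}{4950256} + \frac{3902350}{6566688} = - \frac{4462639}{4950256} + 3902350 \cdot \frac{1}{6566688} = - \frac{4462639}{4950256} + \frac{1951175}{3283344} = - \frac{156048851063}{507918541752}$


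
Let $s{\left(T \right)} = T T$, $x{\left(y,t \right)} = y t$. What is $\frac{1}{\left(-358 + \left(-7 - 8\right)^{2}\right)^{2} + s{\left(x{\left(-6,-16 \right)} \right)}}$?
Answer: $\frac{1}{26905} \approx 3.7168 \cdot 10^{-5}$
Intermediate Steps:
$x{\left(y,t \right)} = t y$
$s{\left(T \right)} = T^{2}$
$\frac{1}{\left(-358 + \left(-7 - 8\right)^{2}\right)^{2} + s{\left(x{\left(-6,-16 \right)} \right)}} = \frac{1}{\left(-358 + \left(-7 - 8\right)^{2}\right)^{2} + \left(\left(-16\right) \left(-6\right)\right)^{2}} = \frac{1}{\left(-358 + \left(-15\right)^{2}\right)^{2} + 96^{2}} = \frac{1}{\left(-358 + 225\right)^{2} + 9216} = \frac{1}{\left(-133\right)^{2} + 9216} = \frac{1}{17689 + 9216} = \frac{1}{26905}$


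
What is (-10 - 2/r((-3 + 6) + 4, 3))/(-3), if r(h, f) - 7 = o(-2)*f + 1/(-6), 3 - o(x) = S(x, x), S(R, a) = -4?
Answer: 1682/501 ≈ 3.3573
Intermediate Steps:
o(x) = 7 (o(x) = 3 - 1*(-4) = 3 + 4 = 7)
r(h, f) = 41/6 + 7*f (r(h, f) = 7 + (7*f + 1/(-6)) = 7 + (7*f - ⅙) = 7 + (-⅙ + 7*f) = 41/6 + 7*f)
(-10 - 2/r((-3 + 6) + 4, 3))/(-3) = (-10 - 2/(41/6 + 7*3))/(-3) = (-10 - 2/(41/6 + 21))*(-⅓) = (-10 - 2/167/6)*(-⅓) = (-10 - 2*6/167)*(-⅓) = (-10 - 12/167)*(-⅓) = -1682/167*(-⅓) = 1682/501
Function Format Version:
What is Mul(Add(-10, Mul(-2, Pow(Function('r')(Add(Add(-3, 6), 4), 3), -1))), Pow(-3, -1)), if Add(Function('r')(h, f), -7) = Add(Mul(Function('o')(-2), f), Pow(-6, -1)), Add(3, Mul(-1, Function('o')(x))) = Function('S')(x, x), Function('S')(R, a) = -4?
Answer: Rational(1682, 501) ≈ 3.3573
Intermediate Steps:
Function('o')(x) = 7 (Function('o')(x) = Add(3, Mul(-1, -4)) = Add(3, 4) = 7)
Function('r')(h, f) = Add(Rational(41, 6), Mul(7, f)) (Function('r')(h, f) = Add(7, Add(Mul(7, f), Pow(-6, -1))) = Add(7, Add(Mul(7, f), Rational(-1, 6))) = Add(7, Add(Rational(-1, 6), Mul(7, f))) = Add(Rational(41, 6), Mul(7, f)))
Mul(Add(-10, Mul(-2, Pow(Function('r')(Add(Add(-3, 6), 4), 3), -1))), Pow(-3, -1)) = Mul(Add(-10, Mul(-2, Pow(Add(Rational(41, 6), Mul(7, 3)), -1))), Pow(-3, -1)) = Mul(Add(-10, Mul(-2, Pow(Add(Rational(41, 6), 21), -1))), Rational(-1, 3)) = Mul(Add(-10, Mul(-2, Pow(Rational(167, 6), -1))), Rational(-1, 3)) = Mul(Add(-10, Mul(-2, Rational(6, 167))), Rational(-1, 3)) = Mul(Add(-10, Rational(-12, 167)), Rational(-1, 3)) = Mul(Rational(-1682, 167), Rational(-1, 3)) = Rational(1682, 501)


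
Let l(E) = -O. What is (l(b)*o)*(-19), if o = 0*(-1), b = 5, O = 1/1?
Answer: 0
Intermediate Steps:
O = 1
o = 0
l(E) = -1 (l(E) = -1*1 = -1)
(l(b)*o)*(-19) = -1*0*(-19) = 0*(-19) = 0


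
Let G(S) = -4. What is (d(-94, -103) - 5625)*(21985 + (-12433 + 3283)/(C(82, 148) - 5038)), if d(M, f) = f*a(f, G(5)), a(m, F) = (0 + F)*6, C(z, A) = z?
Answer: -57262058655/826 ≈ -6.9325e+7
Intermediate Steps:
a(m, F) = 6*F (a(m, F) = F*6 = 6*F)
d(M, f) = -24*f (d(M, f) = f*(6*(-4)) = f*(-24) = -24*f)
(d(-94, -103) - 5625)*(21985 + (-12433 + 3283)/(C(82, 148) - 5038)) = (-24*(-103) - 5625)*(21985 + (-12433 + 3283)/(82 - 5038)) = (2472 - 5625)*(21985 - 9150/(-4956)) = -3153*(21985 - 9150*(-1/4956)) = -3153*(21985 + 1525/826) = -3153*18161135/826 = -57262058655/826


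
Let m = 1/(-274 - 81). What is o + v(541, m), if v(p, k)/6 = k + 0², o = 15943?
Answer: 5659759/355 ≈ 15943.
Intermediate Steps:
m = -1/355 (m = 1/(-355) = -1/355 ≈ -0.0028169)
v(p, k) = 6*k (v(p, k) = 6*(k + 0²) = 6*(k + 0) = 6*k)
o + v(541, m) = 15943 + 6*(-1/355) = 15943 - 6/355 = 5659759/355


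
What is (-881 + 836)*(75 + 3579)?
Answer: -164430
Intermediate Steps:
(-881 + 836)*(75 + 3579) = -45*3654 = -164430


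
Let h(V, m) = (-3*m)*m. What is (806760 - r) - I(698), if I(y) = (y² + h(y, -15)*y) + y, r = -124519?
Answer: 914527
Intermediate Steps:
h(V, m) = -3*m²
I(y) = y² - 674*y (I(y) = (y² + (-3*(-15)²)*y) + y = (y² + (-3*225)*y) + y = (y² - 675*y) + y = y² - 674*y)
(806760 - r) - I(698) = (806760 - 1*(-124519)) - 698*(-674 + 698) = (806760 + 124519) - 698*24 = 931279 - 1*16752 = 931279 - 16752 = 914527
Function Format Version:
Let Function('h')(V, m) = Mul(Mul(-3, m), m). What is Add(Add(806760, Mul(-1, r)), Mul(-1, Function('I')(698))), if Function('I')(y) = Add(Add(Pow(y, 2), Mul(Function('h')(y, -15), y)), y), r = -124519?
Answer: 914527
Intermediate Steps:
Function('h')(V, m) = Mul(-3, Pow(m, 2))
Function('I')(y) = Add(Pow(y, 2), Mul(-674, y)) (Function('I')(y) = Add(Add(Pow(y, 2), Mul(Mul(-3, Pow(-15, 2)), y)), y) = Add(Add(Pow(y, 2), Mul(Mul(-3, 225), y)), y) = Add(Add(Pow(y, 2), Mul(-675, y)), y) = Add(Pow(y, 2), Mul(-674, y)))
Add(Add(806760, Mul(-1, r)), Mul(-1, Function('I')(698))) = Add(Add(806760, Mul(-1, -124519)), Mul(-1, Mul(698, Add(-674, 698)))) = Add(Add(806760, 124519), Mul(-1, Mul(698, 24))) = Add(931279, Mul(-1, 16752)) = Add(931279, -16752) = 914527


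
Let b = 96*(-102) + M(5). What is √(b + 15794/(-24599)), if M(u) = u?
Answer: I*√5922607925993/24599 ≈ 98.932*I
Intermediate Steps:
b = -9787 (b = 96*(-102) + 5 = -9792 + 5 = -9787)
√(b + 15794/(-24599)) = √(-9787 + 15794/(-24599)) = √(-9787 + 15794*(-1/24599)) = √(-9787 - 15794/24599) = √(-240766207/24599) = I*√5922607925993/24599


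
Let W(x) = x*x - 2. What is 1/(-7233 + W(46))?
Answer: -1/5119 ≈ -0.00019535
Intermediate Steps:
W(x) = -2 + x**2 (W(x) = x**2 - 2 = -2 + x**2)
1/(-7233 + W(46)) = 1/(-7233 + (-2 + 46**2)) = 1/(-7233 + (-2 + 2116)) = 1/(-7233 + 2114) = 1/(-5119) = -1/5119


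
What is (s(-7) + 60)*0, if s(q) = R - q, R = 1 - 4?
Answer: 0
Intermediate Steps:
R = -3
s(q) = -3 - q
(s(-7) + 60)*0 = ((-3 - 1*(-7)) + 60)*0 = ((-3 + 7) + 60)*0 = (4 + 60)*0 = 64*0 = 0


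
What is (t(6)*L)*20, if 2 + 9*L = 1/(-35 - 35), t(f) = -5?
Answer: 470/21 ≈ 22.381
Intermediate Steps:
L = -47/210 (L = -2/9 + 1/(9*(-35 - 35)) = -2/9 + (⅑)/(-70) = -2/9 + (⅑)*(-1/70) = -2/9 - 1/630 = -47/210 ≈ -0.22381)
(t(6)*L)*20 = -5*(-47/210)*20 = (47/42)*20 = 470/21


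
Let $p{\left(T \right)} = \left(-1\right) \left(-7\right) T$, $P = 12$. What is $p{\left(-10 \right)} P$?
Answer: $-840$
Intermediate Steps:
$p{\left(T \right)} = 7 T$
$p{\left(-10 \right)} P = 7 \left(-10\right) 12 = \left(-70\right) 12 = -840$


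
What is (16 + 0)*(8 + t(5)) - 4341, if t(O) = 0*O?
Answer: -4213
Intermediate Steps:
t(O) = 0
(16 + 0)*(8 + t(5)) - 4341 = (16 + 0)*(8 + 0) - 4341 = 16*8 - 4341 = 128 - 4341 = -4213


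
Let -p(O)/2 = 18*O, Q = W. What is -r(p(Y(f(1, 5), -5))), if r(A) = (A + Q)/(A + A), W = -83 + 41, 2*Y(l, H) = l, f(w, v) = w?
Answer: -5/3 ≈ -1.6667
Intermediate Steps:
Y(l, H) = l/2
W = -42
Q = -42
p(O) = -36*O
r(A) = (-42 + A)/(2*A) (r(A) = (A - 42)/(A + A) = (-42 + A)/((2*A)) = (-42 + A)*(1/(2*A)) = (-42 + A)/(2*A))
-r(p(Y(f(1, 5), -5))) = -(-42 - 18)/(2*((-18))) = -(-42 - 36*½)/(2*((-36*½))) = -(-42 - 18)/(2*(-18)) = -(-1)*(-60)/(2*18) = -1*5/3 = -5/3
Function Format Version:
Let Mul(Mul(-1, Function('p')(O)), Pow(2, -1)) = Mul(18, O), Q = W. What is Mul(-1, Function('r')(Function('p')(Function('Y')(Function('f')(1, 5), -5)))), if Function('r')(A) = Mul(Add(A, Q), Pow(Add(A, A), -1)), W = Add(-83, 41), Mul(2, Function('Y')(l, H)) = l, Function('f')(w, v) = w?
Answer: Rational(-5, 3) ≈ -1.6667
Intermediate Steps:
Function('Y')(l, H) = Mul(Rational(1, 2), l)
W = -42
Q = -42
Function('p')(O) = Mul(-36, O) (Function('p')(O) = Mul(-2, Mul(18, O)) = Mul(-36, O))
Function('r')(A) = Mul(Rational(1, 2), Pow(A, -1), Add(-42, A)) (Function('r')(A) = Mul(Add(A, -42), Pow(Add(A, A), -1)) = Mul(Add(-42, A), Pow(Mul(2, A), -1)) = Mul(Add(-42, A), Mul(Rational(1, 2), Pow(A, -1))) = Mul(Rational(1, 2), Pow(A, -1), Add(-42, A)))
Mul(-1, Function('r')(Function('p')(Function('Y')(Function('f')(1, 5), -5)))) = Mul(-1, Mul(Rational(1, 2), Pow(Mul(-36, Mul(Rational(1, 2), 1)), -1), Add(-42, Mul(-36, Mul(Rational(1, 2), 1))))) = Mul(-1, Mul(Rational(1, 2), Pow(Mul(-36, Rational(1, 2)), -1), Add(-42, Mul(-36, Rational(1, 2))))) = Mul(-1, Mul(Rational(1, 2), Pow(-18, -1), Add(-42, -18))) = Mul(-1, Mul(Rational(1, 2), Rational(-1, 18), -60)) = Mul(-1, Rational(5, 3)) = Rational(-5, 3)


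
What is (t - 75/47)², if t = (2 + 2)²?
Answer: 458329/2209 ≈ 207.48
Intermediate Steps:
t = 16 (t = 4² = 16)
(t - 75/47)² = (16 - 75/47)² = (677/47)² = 458329/2209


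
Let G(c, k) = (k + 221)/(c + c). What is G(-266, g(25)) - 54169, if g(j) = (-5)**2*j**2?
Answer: -758783/14 ≈ -54199.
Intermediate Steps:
g(j) = 25*j**2
G(c, k) = (221 + k)/(2*c) (G(c, k) = (221 + k)/((2*c)) = (221 + k)*(1/(2*c)) = (221 + k)/(2*c))
G(-266, g(25)) - 54169 = (1/2)*(221 + 25*25**2)/(-266) - 54169 = (1/2)*(-1/266)*(221 + 25*625) - 54169 = (1/2)*(-1/266)*(221 + 15625) - 54169 = (1/2)*(-1/266)*15846 - 54169 = -417/14 - 54169 = -758783/14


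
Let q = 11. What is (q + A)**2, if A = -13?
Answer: 4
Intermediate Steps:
(q + A)**2 = (11 - 13)**2 = (-2)**2 = 4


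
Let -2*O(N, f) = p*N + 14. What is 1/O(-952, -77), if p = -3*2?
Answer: -1/2863 ≈ -0.00034928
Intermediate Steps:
p = -6
O(N, f) = -7 + 3*N (O(N, f) = -(-6*N + 14)/2 = -(14 - 6*N)/2 = -7 + 3*N)
1/O(-952, -77) = 1/(-7 + 3*(-952)) = 1/(-7 - 2856) = 1/(-2863) = -1/2863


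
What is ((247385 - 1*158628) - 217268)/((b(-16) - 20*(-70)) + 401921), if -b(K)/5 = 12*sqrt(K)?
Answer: -51831185031/162667886641 - 30842640*I/162667886641 ≈ -0.31863 - 0.0001896*I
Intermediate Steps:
b(K) = -60*sqrt(K)
((247385 - 1*158628) - 217268)/((b(-16) - 20*(-70)) + 401921) = ((247385 - 1*158628) - 217268)/((-240*I - 20*(-70)) + 401921) = ((247385 - 158628) - 217268)/((-240*I + 1400) + 401921) = (88757 - 217268)/((-240*I + 1400) + 401921) = -128511/((1400 - 240*I) + 401921) = -128511*(403321 + 240*I)/162667886641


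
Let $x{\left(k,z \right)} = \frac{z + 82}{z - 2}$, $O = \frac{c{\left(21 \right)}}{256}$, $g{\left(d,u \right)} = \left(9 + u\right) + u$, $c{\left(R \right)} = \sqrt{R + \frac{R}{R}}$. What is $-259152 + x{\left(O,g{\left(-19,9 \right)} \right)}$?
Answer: $- \frac{6478691}{25} \approx -2.5915 \cdot 10^{5}$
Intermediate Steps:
$c{\left(R \right)} = \sqrt{1 + R}$ ($c{\left(R \right)} = \sqrt{R + 1} = \sqrt{1 + R}$)
$g{\left(d,u \right)} = 9 + 2 u$
$O = \frac{\sqrt{22}}{256}$ ($O = \frac{\sqrt{1 + 21}}{256} = \sqrt{22} \cdot \frac{1}{256} = \frac{\sqrt{22}}{256} \approx 0.018322$)
$x{\left(k,z \right)} = \frac{82 + z}{-2 + z}$
$-259152 + x{\left(O,g{\left(-19,9 \right)} \right)} = -259152 + \frac{82 + \left(9 + 2 \cdot 9\right)}{-2 + \left(9 + 2 \cdot 9\right)} = -259152 + \frac{82 + \left(9 + 18\right)}{-2 + \left(9 + 18\right)} = -259152 + \frac{82 + 27}{-2 + 27} = -259152 + \frac{1}{25} \cdot 109 = -259152 + \frac{109}{25} = - \frac{6478691}{25}$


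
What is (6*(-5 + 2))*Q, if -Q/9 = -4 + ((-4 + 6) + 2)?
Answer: 0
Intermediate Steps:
Q = 0 (Q = -9*(-4 + ((-4 + 6) + 2)) = -9*(-4 + (2 + 2)) = -9*(-4 + 4) = -9*0 = 0)
(6*(-5 + 2))*Q = (6*(-5 + 2))*0 = (6*(-3))*0 = -18*0 = 0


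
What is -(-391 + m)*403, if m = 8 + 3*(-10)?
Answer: 166439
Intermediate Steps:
m = -22 (m = 8 - 30 = -22)
-(-391 + m)*403 = -(-391 - 22)*403 = -(-413)*403 = -1*(-166439) = 166439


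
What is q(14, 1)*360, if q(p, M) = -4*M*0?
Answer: 0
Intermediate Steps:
q(p, M) = 0
q(14, 1)*360 = 0*360 = 0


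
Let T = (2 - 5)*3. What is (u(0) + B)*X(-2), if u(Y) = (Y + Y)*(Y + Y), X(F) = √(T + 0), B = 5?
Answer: 15*I ≈ 15.0*I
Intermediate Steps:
T = -9 (T = -3*3 = -9)
X(F) = 3*I (X(F) = √(-9 + 0) = √(-9) = 3*I)
u(Y) = 4*Y² (u(Y) = (2*Y)*(2*Y) = 4*Y²)
(u(0) + B)*X(-2) = (4*0² + 5)*(3*I) = (4*0 + 5)*(3*I) = (0 + 5)*(3*I) = 5*(3*I) = 15*I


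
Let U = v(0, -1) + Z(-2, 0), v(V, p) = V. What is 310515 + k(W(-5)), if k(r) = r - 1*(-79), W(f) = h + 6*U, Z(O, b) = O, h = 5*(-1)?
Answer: 310577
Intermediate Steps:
h = -5
U = -2 (U = 0 - 2 = -2)
W(f) = -17 (W(f) = -5 + 6*(-2) = -5 - 12 = -17)
k(r) = 79 + r (k(r) = r + 79 = 79 + r)
310515 + k(W(-5)) = 310515 + (79 - 17) = 310515 + 62 = 310577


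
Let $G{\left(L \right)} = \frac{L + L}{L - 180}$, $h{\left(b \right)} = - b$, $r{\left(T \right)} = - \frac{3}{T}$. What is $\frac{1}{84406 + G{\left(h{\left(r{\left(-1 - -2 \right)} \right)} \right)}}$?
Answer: $\frac{59}{4979952} \approx 1.1847 \cdot 10^{-5}$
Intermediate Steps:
$G{\left(L \right)} = \frac{2 L}{-180 + L}$
$\frac{1}{84406 + G{\left(h{\left(r{\left(-1 - -2 \right)} \right)} \right)}} = \frac{1}{84406 + \frac{2 \left(- \frac{-3}{-1 - -2}\right)}{-180 - - \frac{3}{-1 - -2}}} = \frac{1}{84406 + \frac{2 \left(- \frac{-3}{-1 + 2}\right)}{-180 - - \frac{3}{-1 + 2}}} = \frac{1}{84406 + \frac{2 \left(- \frac{-3}{1}\right)}{-180 - - \frac{3}{1}}} = \frac{1}{84406 + \frac{2 \left(- \left(-3\right) 1\right)}{-180 - \left(-3\right) 1}} = \frac{1}{84406 + \frac{2 \left(\left(-1\right) \left(-3\right)\right)}{-180 - -3}} = \frac{1}{84406 + 2 \cdot 3 \frac{1}{-180 + 3}} = \frac{1}{84406 + 2 \cdot 3 \frac{1}{-177}} = \frac{1}{84406 + 2 \cdot 3 \left(- \frac{1}{177}\right)} = \frac{1}{84406 - \frac{2}{59}} = \frac{1}{\frac{4979952}{59}} = \frac{59}{4979952}$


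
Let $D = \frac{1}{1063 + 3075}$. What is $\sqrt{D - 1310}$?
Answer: $\frac{i \sqrt{22431183502}}{4138} \approx 36.194 i$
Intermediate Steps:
$D = \frac{1}{4138} \approx 0.00024166$
$\sqrt{D - 1310} = \sqrt{\frac{1}{4138} - 1310} = \sqrt{- \frac{5420779}{4138}} = \frac{i \sqrt{22431183502}}{4138}$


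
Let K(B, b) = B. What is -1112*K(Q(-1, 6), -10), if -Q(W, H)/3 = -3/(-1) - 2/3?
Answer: 7784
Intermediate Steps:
Q(W, H) = -7 (Q(W, H) = -3*(-3/(-1) - 2/3) = -3*(-3*(-1) - 2*⅓) = -3*(3 - ⅔) = -3*7/3 = -7)
-1112*K(Q(-1, 6), -10) = -1112*(-7) = 7784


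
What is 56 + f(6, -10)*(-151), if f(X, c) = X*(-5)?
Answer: 4586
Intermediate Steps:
f(X, c) = -5*X
56 + f(6, -10)*(-151) = 56 - 5*6*(-151) = 56 - 30*(-151) = 56 + 4530 = 4586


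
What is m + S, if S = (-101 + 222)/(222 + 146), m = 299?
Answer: 110153/368 ≈ 299.33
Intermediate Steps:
S = 121/368 ≈ 0.32880
m + S = 299 + 121/368 = 110153/368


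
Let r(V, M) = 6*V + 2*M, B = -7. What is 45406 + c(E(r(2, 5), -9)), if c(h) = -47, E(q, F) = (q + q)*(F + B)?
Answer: 45359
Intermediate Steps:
r(V, M) = 2*M + 6*V
E(q, F) = 2*q*(-7 + F) (E(q, F) = (q + q)*(F - 7) = (2*q)*(-7 + F) = 2*q*(-7 + F))
45406 + c(E(r(2, 5), -9)) = 45406 - 47 = 45359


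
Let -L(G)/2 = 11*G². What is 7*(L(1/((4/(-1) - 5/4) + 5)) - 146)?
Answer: -3486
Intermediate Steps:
L(G) = -22*G²
7*(L(1/((4/(-1) - 5/4) + 5)) - 146) = 7*(-22/((4/(-1) - 5/4) + 5)² - 146) = 7*(-22/((4*(-1) - 5*¼) + 5)² - 146) = 7*(-22/((-4 - 5/4) + 5)² - 146) = 7*(-22/(-21/4 + 5)² - 146) = 7*(-22*(1/(-¼))² - 146) = 7*(-22*(-4)² - 146) = 7*(-22*16 - 146) = 7*(-352 - 146) = 7*(-498) = -3486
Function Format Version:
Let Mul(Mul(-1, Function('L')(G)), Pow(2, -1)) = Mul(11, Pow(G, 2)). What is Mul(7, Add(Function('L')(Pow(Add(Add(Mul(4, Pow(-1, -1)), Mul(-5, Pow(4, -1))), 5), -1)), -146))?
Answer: -3486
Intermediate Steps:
Function('L')(G) = Mul(-22, Pow(G, 2)) (Function('L')(G) = Mul(-2, Mul(11, Pow(G, 2))) = Mul(-22, Pow(G, 2)))
Mul(7, Add(Function('L')(Pow(Add(Add(Mul(4, Pow(-1, -1)), Mul(-5, Pow(4, -1))), 5), -1)), -146)) = Mul(7, Add(Mul(-22, Pow(Pow(Add(Add(Mul(4, Pow(-1, -1)), Mul(-5, Pow(4, -1))), 5), -1), 2)), -146)) = Mul(7, Add(Mul(-22, Pow(Pow(Add(Add(Mul(4, -1), Mul(-5, Rational(1, 4))), 5), -1), 2)), -146)) = Mul(7, Add(Mul(-22, Pow(Pow(Add(Add(-4, Rational(-5, 4)), 5), -1), 2)), -146)) = Mul(7, Add(Mul(-22, Pow(Pow(Add(Rational(-21, 4), 5), -1), 2)), -146)) = Mul(7, Add(Mul(-22, Pow(Pow(Rational(-1, 4), -1), 2)), -146)) = Mul(7, Add(Mul(-22, Pow(-4, 2)), -146)) = Mul(7, Add(Mul(-22, 16), -146)) = Mul(7, Add(-352, -146)) = Mul(7, -498) = -3486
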